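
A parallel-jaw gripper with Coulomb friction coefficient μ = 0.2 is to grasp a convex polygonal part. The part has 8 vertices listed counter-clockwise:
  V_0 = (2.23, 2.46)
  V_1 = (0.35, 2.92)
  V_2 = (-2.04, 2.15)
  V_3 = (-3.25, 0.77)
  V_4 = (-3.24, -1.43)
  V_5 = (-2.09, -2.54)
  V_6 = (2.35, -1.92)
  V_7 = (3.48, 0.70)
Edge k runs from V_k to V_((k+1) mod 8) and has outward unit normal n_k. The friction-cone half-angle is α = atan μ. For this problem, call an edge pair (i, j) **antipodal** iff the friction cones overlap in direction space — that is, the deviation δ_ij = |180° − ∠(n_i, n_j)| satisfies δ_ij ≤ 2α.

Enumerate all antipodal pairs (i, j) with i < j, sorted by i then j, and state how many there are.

count = 4; pairs: (0,5), (1,5), (2,6), (4,7)

α = atan 0.2 = 11.31°;  2α = 22.62°
n_0 = (+0.2377, +0.9713)
n_1 = (-0.3067, +0.9518)
n_2 = (-0.7519, +0.6593)
n_3 = (-1.0000, -0.0045)
n_4 = (-0.6945, -0.7195)
n_5 = (+0.1383, -0.9904)
n_6 = (+0.9182, -0.3960)
n_7 = (+0.8153, +0.5790)
  (0,1): δ = 148.39°  ·
  (0,2): δ = 117.50°  ·
  (0,3): δ = 75.99°  ·
  (0,4): δ = 30.24°  ·
  (0,5): δ = 21.70°  ✓
  (0,6): δ = 80.42°  ·
  (0,7): δ = 139.13°  ·
  (1,2): δ = 149.10°  ·
  (1,3): δ = 107.60°  ·
  (1,4): δ = 61.84°  ·
  (1,5): δ = 9.91°  ✓
  (1,6): δ = 48.81°  ·
  (1,7): δ = 107.53°  ·
  (2,3): δ = 138.49°  ·
  (2,4): δ = 92.74°  ·
  (2,5): δ = 40.81°  ·
  (2,6): δ = 17.91°  ✓
  (2,7): δ = 76.63°  ·
  (3,4): δ = 134.25°  ·
  (3,5): δ = 82.31°  ·
  (3,6): δ = 23.59°  ·
  (3,7): δ = 35.12°  ·
  (4,5): δ = 128.06°  ·
  (4,6): δ = 69.34°  ·
  (4,7): δ = 10.63°  ✓
  (5,6): δ = 121.28°  ·
  (5,7): δ = 62.57°  ·
  (6,7): δ = 121.29°  ·
antipodal pairs: 4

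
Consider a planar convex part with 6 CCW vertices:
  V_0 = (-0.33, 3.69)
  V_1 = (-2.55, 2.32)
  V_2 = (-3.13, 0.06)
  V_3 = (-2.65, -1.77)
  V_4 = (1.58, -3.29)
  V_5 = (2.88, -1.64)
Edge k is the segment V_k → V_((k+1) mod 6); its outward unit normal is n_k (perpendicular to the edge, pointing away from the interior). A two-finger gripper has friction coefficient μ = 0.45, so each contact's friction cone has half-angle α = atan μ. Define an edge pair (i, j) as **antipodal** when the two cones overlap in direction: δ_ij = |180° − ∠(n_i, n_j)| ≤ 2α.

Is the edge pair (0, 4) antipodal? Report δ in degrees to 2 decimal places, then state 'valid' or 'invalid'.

α = atan 0.45 = 24.23°;  2α = 48.46°
edge 0: e_0 = (-2.22, -1.37);  n_0 = (-0.5252, +0.8510)
edge 4: e_4 = (+1.30, +1.65);  n_4 = (+0.7855, -0.6189)
∠(n_0, n_4) = 159.91°
δ = |180° − 159.91°| = 20.09°
20.09° ≤ 2α = 48.46°  →  valid

δ = 20.09°, valid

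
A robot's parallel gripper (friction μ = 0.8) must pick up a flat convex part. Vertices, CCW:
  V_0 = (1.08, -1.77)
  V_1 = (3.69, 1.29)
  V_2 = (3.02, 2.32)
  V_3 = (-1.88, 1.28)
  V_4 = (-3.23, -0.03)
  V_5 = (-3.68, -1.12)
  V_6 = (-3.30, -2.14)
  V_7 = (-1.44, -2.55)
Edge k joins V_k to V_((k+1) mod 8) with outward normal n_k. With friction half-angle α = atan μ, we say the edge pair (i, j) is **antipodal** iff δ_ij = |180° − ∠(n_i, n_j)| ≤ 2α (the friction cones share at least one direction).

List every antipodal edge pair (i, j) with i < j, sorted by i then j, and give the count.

count = 13; pairs: (0,2), (0,3), (0,4), (0,5), (1,4), (1,5), (1,6), (1,7), (2,6), (2,7), (3,6), (3,7), (4,7)

α = atan 0.8 = 38.66°;  2α = 77.32°
n_0 = (+0.7608, -0.6489)
n_1 = (+0.8383, +0.5453)
n_2 = (-0.2076, +0.9782)
n_3 = (-0.6964, +0.7177)
n_4 = (-0.9243, +0.3816)
n_5 = (-0.9371, -0.3491)
n_6 = (-0.2153, -0.9766)
n_7 = (+0.2957, -0.9553)
  (0,1): δ = 106.49°  ·
  (0,2): δ = 37.55°  ✓
  (0,3): δ = 5.40°  ✓
  (0,4): δ = 18.03°  ✓
  (0,5): δ = 60.90°  ✓
  (0,6): δ = 118.03°  ·
  (0,7): δ = 147.66°  ·
  (1,2): δ = 111.06°  ·
  (1,3): δ = 78.90°  ·
  (1,4): δ = 55.48°  ✓
  (1,5): δ = 12.61°  ✓
  (1,6): δ = 44.53°  ✓
  (1,7): δ = 74.16°  ✓
  (2,3): δ = 147.84°  ·
  (2,4): δ = 124.42°  ·
  (2,5): δ = 81.55°  ·
  (2,6): δ = 24.41°  ✓
  (2,7): δ = 5.22°  ✓
  (3,4): δ = 156.57°  ·
  (3,5): δ = 113.71°  ·
  (3,6): δ = 56.57°  ✓
  (3,7): δ = 26.94°  ✓
  (4,5): δ = 137.13°  ·
  (4,6): δ = 80.00°  ·
  (4,7): δ = 50.37°  ✓
  (5,6): δ = 122.86°  ·
  (5,7): δ = 93.23°  ·
  (6,7): δ = 150.37°  ·
antipodal pairs: 13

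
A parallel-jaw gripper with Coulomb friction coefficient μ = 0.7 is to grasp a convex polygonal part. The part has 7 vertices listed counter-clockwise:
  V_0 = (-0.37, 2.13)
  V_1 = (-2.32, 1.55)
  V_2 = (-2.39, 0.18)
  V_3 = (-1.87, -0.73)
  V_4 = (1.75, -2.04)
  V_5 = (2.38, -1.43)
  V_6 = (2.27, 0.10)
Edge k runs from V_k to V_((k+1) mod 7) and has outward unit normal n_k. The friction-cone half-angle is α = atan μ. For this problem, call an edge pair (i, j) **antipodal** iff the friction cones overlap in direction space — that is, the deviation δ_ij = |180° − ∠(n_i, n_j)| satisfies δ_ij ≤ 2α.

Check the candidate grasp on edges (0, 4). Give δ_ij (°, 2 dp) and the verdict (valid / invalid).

δ = 27.51°, valid

α = atan 0.7 = 34.99°;  2α = 69.98°
edge 0: e_0 = (-1.95, -0.58);  n_0 = (-0.2851, +0.9585)
edge 4: e_4 = (+0.63, +0.61);  n_4 = (+0.6956, -0.7184)
∠(n_0, n_4) = 152.49°
δ = |180° − 152.49°| = 27.51°
27.51° ≤ 2α = 69.98°  →  valid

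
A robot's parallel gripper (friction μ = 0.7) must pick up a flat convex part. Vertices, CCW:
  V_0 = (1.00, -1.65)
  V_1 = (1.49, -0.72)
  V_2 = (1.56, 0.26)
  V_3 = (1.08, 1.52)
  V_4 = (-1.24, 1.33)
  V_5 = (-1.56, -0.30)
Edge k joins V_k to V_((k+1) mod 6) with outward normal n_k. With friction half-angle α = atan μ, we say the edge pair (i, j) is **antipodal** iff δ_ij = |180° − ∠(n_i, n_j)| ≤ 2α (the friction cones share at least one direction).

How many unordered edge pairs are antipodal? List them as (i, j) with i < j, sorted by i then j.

α = atan 0.7 = 34.99°;  2α = 69.98°
n_0 = (+0.8847, -0.4661)
n_1 = (+0.9975, -0.0712)
n_2 = (+0.9345, +0.3560)
n_3 = (-0.0816, +0.9967)
n_4 = (-0.9813, +0.1926)
n_5 = (-0.4665, -0.8845)
  (0,1): δ = 156.30°  ·
  (0,2): δ = 131.36°  ·
  (0,3): δ = 57.53°  ✓
  (0,4): δ = 16.68°  ✓
  (0,5): δ = 89.98°  ·
  (1,2): δ = 155.06°  ·
  (1,3): δ = 81.23°  ·
  (1,4): δ = 7.02°  ✓
  (1,5): δ = 66.28°  ✓
  (2,3): δ = 106.17°  ·
  (2,4): δ = 31.96°  ✓
  (2,5): δ = 41.34°  ✓
  (3,4): δ = 105.79°  ·
  (3,5): δ = 32.49°  ✓
  (4,5): δ = 106.70°  ·
antipodal pairs: 7

count = 7; pairs: (0,3), (0,4), (1,4), (1,5), (2,4), (2,5), (3,5)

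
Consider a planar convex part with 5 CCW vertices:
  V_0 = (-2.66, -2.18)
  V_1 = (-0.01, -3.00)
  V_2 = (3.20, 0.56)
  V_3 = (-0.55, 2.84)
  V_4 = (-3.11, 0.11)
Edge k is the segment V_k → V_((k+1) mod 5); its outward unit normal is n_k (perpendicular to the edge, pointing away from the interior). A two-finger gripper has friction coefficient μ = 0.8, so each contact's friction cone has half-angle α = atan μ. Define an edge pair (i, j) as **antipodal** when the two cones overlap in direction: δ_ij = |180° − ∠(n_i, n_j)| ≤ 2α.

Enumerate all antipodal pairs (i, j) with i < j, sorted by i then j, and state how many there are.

count = 5; pairs: (0,2), (0,3), (1,3), (1,4), (2,4)

α = atan 0.8 = 38.66°;  2α = 77.32°
n_0 = (-0.2956, -0.9553)
n_1 = (+0.7427, -0.6697)
n_2 = (+0.5195, +0.8545)
n_3 = (-0.7295, +0.6840)
n_4 = (-0.9812, -0.1928)
  (0,1): δ = 114.85°  ·
  (0,2): δ = 14.11°  ✓
  (0,3): δ = 64.03°  ✓
  (0,4): δ = 118.31°  ·
  (1,2): δ = 79.26°  ·
  (1,3): δ = 1.12°  ✓
  (1,4): δ = 53.16°  ✓
  (2,3): δ = 101.86°  ·
  (2,4): δ = 47.58°  ✓
  (3,4): δ = 125.72°  ·
antipodal pairs: 5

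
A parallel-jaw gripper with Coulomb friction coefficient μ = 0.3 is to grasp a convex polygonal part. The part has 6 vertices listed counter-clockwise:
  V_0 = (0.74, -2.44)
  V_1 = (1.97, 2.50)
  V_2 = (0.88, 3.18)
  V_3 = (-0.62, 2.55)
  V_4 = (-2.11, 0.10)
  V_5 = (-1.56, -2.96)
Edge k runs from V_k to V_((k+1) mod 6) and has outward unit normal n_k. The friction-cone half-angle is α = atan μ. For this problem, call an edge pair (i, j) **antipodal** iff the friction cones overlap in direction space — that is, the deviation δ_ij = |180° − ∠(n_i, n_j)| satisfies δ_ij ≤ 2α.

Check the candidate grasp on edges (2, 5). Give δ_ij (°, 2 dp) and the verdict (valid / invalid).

δ = 10.04°, valid

α = atan 0.3 = 16.70°;  2α = 33.40°
edge 2: e_2 = (-1.50, -0.63);  n_2 = (-0.3872, +0.9220)
edge 5: e_5 = (+2.30, +0.52);  n_5 = (+0.2205, -0.9754)
∠(n_2, n_5) = 169.96°
δ = |180° − 169.96°| = 10.04°
10.04° ≤ 2α = 33.40°  →  valid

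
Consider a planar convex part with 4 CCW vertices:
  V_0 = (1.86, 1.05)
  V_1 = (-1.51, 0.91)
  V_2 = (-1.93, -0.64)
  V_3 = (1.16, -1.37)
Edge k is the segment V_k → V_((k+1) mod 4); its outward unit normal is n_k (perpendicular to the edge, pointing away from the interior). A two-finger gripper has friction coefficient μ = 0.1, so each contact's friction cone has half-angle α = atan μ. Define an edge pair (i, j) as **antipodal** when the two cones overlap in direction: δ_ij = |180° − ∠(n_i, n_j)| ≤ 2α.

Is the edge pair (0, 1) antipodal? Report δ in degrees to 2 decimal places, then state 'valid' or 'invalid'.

δ = 107.54°, invalid

α = atan 0.1 = 5.71°;  2α = 11.42°
edge 0: e_0 = (-3.37, -0.14);  n_0 = (-0.0415, +0.9991)
edge 1: e_1 = (-0.42, -1.55);  n_1 = (-0.9652, +0.2615)
∠(n_0, n_1) = 72.46°
δ = |180° − 72.46°| = 107.54°
107.54° > 2α = 11.42°  →  invalid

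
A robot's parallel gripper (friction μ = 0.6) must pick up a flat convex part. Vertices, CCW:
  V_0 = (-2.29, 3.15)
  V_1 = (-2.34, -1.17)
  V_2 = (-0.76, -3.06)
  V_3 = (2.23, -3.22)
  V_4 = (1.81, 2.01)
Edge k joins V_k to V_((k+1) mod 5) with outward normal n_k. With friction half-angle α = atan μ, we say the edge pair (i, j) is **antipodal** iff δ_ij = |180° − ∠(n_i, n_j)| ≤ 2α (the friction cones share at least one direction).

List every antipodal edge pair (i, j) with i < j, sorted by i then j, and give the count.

count = 4; pairs: (0,3), (1,3), (1,4), (2,4)

α = atan 0.6 = 30.96°;  2α = 61.93°
n_0 = (-0.9999, +0.0116)
n_1 = (-0.7672, -0.6414)
n_2 = (-0.0534, -0.9986)
n_3 = (+0.9968, +0.0800)
n_4 = (+0.2679, +0.9635)
  (0,1): δ = 139.44°  ·
  (0,2): δ = 92.40°  ·
  (0,3): δ = 5.25°  ✓
  (0,4): δ = 75.12°  ·
  (1,2): δ = 132.96°  ·
  (1,3): δ = 35.30°  ✓
  (1,4): δ = 34.57°  ✓
  (2,3): δ = 82.35°  ·
  (2,4): δ = 12.48°  ✓
  (3,4): δ = 110.13°  ·
antipodal pairs: 4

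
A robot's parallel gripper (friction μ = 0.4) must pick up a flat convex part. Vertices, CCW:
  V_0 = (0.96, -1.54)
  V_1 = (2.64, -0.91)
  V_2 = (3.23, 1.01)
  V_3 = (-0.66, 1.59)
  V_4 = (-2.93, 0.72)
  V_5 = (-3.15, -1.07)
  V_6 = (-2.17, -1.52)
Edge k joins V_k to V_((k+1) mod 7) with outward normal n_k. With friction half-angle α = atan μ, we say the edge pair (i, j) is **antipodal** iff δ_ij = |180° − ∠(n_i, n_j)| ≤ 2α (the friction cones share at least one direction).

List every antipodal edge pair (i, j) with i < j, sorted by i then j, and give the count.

count = 6; pairs: (0,2), (0,3), (1,4), (2,5), (2,6), (3,6)

α = atan 0.4 = 21.80°;  2α = 43.60°
n_0 = (+0.3511, -0.9363)
n_1 = (+0.9559, -0.2937)
n_2 = (+0.1475, +0.9891)
n_3 = (-0.3579, +0.9338)
n_4 = (-0.9925, +0.1220)
n_5 = (-0.4173, -0.9088)
n_6 = (-0.0064, -1.0000)
  (0,1): δ = 127.64°  ·
  (0,2): δ = 29.04°  ✓
  (0,3): δ = 0.41°  ✓
  (0,4): δ = 62.44°  ·
  (0,5): δ = 134.78°  ·
  (0,6): δ = 159.08°  ·
  (1,2): δ = 81.40°  ·
  (1,3): δ = 51.95°  ·
  (1,4): δ = 10.07°  ✓
  (1,5): δ = 82.42°  ·
  (1,6): δ = 106.72°  ·
  (2,3): δ = 150.55°  ·
  (2,4): δ = 88.53°  ·
  (2,5): δ = 16.18°  ✓
  (2,6): δ = 8.11°  ✓
  (3,4): δ = 117.98°  ·
  (3,5): δ = 45.63°  ·
  (3,6): δ = 21.34°  ✓
  (4,5): δ = 107.66°  ·
  (4,6): δ = 83.36°  ·
  (5,6): δ = 155.70°  ·
antipodal pairs: 6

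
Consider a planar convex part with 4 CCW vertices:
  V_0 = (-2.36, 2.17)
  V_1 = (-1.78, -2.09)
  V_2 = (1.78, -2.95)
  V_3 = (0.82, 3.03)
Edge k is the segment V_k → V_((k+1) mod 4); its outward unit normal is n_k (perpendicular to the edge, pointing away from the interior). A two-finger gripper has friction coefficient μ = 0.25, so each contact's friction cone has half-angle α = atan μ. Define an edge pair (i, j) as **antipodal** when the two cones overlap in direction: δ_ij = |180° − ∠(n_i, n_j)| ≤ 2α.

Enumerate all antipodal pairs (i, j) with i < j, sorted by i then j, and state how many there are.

count = 1; pairs: (0,2)

α = atan 0.25 = 14.04°;  2α = 28.07°
n_0 = (-0.9909, -0.1349)
n_1 = (-0.2348, -0.9720)
n_2 = (+0.9874, +0.1585)
n_3 = (-0.2611, +0.9653)
  (0,1): δ = 111.33°  ·
  (0,2): δ = 1.37°  ✓
  (0,3): δ = 97.38°  ·
  (1,2): δ = 67.30°  ·
  (1,3): δ = 28.71°  ·
  (2,3): δ = 83.99°  ·
antipodal pairs: 1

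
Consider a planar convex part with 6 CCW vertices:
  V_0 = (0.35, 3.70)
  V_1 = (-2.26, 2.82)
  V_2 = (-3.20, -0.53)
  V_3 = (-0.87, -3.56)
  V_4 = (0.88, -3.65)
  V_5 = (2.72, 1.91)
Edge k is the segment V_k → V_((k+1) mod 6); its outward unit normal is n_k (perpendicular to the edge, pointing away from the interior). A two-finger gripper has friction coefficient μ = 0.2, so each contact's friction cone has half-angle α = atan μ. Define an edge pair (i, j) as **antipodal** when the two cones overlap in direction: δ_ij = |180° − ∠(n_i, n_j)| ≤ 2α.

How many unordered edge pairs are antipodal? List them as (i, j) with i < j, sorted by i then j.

count = 3; pairs: (0,3), (1,4), (2,5)

α = atan 0.2 = 11.31°;  2α = 22.62°
n_0 = (-0.3195, +0.9476)
n_1 = (-0.9628, +0.2702)
n_2 = (-0.7927, -0.6096)
n_3 = (-0.0514, -0.9987)
n_4 = (+0.9494, -0.3142)
n_5 = (+0.6027, +0.7980)
  (0,1): δ = 124.31°  ·
  (0,2): δ = 71.07°  ·
  (0,3): δ = 21.58°  ✓
  (0,4): δ = 53.06°  ·
  (0,5): δ = 124.30°  ·
  (1,2): δ = 126.77°  ·
  (1,3): δ = 77.27°  ·
  (1,4): δ = 2.64°  ✓
  (1,5): δ = 68.61°  ·
  (2,3): δ = 130.50°  ·
  (2,4): δ = 55.87°  ·
  (2,5): δ = 15.38°  ✓
  (3,4): δ = 105.37°  ·
  (3,5): δ = 34.12°  ·
  (4,5): δ = 108.75°  ·
antipodal pairs: 3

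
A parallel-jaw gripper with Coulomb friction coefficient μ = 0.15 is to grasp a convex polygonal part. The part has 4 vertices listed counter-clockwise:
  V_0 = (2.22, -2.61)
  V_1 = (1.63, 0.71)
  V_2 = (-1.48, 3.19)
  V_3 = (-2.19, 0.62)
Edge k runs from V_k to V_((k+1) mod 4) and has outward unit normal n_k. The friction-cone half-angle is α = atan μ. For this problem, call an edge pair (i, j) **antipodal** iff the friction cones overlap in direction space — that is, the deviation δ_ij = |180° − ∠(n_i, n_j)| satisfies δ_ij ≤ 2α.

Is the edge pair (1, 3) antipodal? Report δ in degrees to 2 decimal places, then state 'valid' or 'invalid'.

α = atan 0.15 = 8.53°;  2α = 17.06°
edge 1: e_1 = (-3.11, +2.48);  n_1 = (+0.6235, +0.7818)
edge 3: e_3 = (+4.41, -3.23);  n_3 = (-0.5909, -0.8068)
∠(n_1, n_3) = 177.65°
δ = |180° − 177.65°| = 2.35°
2.35° ≤ 2α = 17.06°  →  valid

δ = 2.35°, valid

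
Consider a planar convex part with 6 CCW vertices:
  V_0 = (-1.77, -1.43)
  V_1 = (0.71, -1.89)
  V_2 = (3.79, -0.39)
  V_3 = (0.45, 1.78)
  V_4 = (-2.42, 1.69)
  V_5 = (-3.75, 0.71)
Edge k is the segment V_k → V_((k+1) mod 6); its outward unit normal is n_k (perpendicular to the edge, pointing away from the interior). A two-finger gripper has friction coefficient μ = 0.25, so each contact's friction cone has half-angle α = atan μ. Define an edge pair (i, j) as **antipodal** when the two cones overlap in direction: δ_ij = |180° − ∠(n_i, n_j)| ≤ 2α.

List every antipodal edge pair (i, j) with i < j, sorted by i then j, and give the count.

α = atan 0.25 = 14.04°;  2α = 28.07°
n_0 = (-0.1824, -0.9832)
n_1 = (+0.4378, -0.8990)
n_2 = (+0.5448, +0.8386)
n_3 = (-0.0313, +0.9995)
n_4 = (-0.5932, +0.8051)
n_5 = (-0.7340, -0.6791)
  (0,1): δ = 143.53°  ·
  (0,2): δ = 22.50°  ✓
  (0,3): δ = 12.30°  ✓
  (0,4): δ = 46.89°  ·
  (0,5): δ = 143.28°  ·
  (1,2): δ = 58.98°  ·
  (1,3): δ = 24.17°  ✓
  (1,4): δ = 10.42°  ✓
  (1,5): δ = 106.81°  ·
  (2,3): δ = 145.19°  ·
  (2,4): δ = 110.60°  ·
  (2,5): δ = 14.21°  ✓
  (3,4): δ = 145.41°  ·
  (3,5): δ = 49.02°  ·
  (4,5): δ = 83.61°  ·
antipodal pairs: 5

count = 5; pairs: (0,2), (0,3), (1,3), (1,4), (2,5)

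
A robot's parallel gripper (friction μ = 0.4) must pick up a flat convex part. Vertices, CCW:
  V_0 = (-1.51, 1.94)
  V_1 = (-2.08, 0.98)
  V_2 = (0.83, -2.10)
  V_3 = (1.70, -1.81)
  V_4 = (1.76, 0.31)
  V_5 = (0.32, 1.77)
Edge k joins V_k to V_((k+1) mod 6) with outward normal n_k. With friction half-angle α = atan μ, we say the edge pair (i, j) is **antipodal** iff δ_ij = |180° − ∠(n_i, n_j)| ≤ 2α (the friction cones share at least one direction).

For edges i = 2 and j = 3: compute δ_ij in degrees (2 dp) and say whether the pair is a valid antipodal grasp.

δ = 110.06°, invalid

α = atan 0.4 = 21.80°;  2α = 43.60°
edge 2: e_2 = (+0.87, +0.29);  n_2 = (+0.3162, -0.9487)
edge 3: e_3 = (+0.06, +2.12);  n_3 = (+0.9996, -0.0283)
∠(n_2, n_3) = 69.94°
δ = |180° − 69.94°| = 110.06°
110.06° > 2α = 43.60°  →  invalid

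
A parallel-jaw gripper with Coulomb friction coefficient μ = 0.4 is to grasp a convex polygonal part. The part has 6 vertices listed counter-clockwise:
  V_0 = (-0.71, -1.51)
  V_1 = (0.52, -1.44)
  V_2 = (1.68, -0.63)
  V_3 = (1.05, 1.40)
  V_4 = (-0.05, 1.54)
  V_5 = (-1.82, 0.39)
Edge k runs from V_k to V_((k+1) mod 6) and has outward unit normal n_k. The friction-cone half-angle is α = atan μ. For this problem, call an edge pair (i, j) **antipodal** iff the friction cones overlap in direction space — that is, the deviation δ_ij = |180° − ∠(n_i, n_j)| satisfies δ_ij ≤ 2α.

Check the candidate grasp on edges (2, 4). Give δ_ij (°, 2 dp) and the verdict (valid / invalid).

δ = 74.23°, invalid

α = atan 0.4 = 21.80°;  2α = 43.60°
edge 2: e_2 = (-0.63, +2.03);  n_2 = (+0.9551, +0.2964)
edge 4: e_4 = (-1.77, -1.15);  n_4 = (-0.5448, +0.8386)
∠(n_2, n_4) = 105.77°
δ = |180° − 105.77°| = 74.23°
74.23° > 2α = 43.60°  →  invalid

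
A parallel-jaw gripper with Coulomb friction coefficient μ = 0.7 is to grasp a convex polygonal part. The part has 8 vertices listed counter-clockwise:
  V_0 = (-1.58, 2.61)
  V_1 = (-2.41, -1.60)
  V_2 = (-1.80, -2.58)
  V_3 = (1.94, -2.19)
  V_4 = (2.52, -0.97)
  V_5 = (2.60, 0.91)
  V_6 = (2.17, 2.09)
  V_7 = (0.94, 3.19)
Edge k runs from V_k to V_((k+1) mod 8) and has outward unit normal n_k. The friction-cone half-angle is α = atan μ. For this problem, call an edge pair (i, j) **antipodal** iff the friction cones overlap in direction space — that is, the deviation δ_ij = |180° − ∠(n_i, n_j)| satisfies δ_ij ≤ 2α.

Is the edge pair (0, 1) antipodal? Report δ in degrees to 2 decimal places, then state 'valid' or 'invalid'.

δ = 136.95°, invalid

α = atan 0.7 = 34.99°;  2α = 69.98°
edge 0: e_0 = (-0.83, -4.21);  n_0 = (-0.9811, +0.1934)
edge 1: e_1 = (+0.61, -0.98);  n_1 = (-0.8490, -0.5284)
∠(n_0, n_1) = 43.05°
δ = |180° − 43.05°| = 136.95°
136.95° > 2α = 69.98°  →  invalid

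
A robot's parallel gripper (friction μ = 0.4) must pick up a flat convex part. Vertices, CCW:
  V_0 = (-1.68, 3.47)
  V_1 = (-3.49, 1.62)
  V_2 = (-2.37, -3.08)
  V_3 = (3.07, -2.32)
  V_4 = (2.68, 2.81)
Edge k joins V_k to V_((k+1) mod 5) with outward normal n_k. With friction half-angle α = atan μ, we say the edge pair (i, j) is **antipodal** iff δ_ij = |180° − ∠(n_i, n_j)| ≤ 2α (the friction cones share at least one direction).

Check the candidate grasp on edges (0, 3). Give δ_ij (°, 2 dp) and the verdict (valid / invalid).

α = atan 0.4 = 21.80°;  2α = 43.60°
edge 0: e_0 = (-1.81, -1.85);  n_0 = (-0.7148, +0.6993)
edge 3: e_3 = (-0.39, +5.13);  n_3 = (+0.9971, +0.0758)
∠(n_0, n_3) = 131.28°
δ = |180° − 131.28°| = 48.72°
48.72° > 2α = 43.60°  →  invalid

δ = 48.72°, invalid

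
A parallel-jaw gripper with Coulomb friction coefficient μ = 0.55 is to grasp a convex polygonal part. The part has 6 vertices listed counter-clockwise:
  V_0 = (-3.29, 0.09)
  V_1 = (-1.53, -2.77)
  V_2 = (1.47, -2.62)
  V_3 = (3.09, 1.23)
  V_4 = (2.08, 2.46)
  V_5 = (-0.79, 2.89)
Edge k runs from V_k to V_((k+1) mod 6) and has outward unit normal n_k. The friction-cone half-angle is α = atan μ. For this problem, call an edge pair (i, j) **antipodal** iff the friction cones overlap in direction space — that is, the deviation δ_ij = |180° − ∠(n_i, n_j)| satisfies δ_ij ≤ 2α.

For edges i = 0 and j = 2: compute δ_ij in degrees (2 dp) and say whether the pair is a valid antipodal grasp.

δ = 54.43°, valid

α = atan 0.55 = 28.81°;  2α = 57.62°
edge 0: e_0 = (+1.76, -2.86);  n_0 = (-0.8517, -0.5241)
edge 2: e_2 = (+1.62, +3.85);  n_2 = (+0.9217, -0.3878)
∠(n_0, n_2) = 125.57°
δ = |180° − 125.57°| = 54.43°
54.43° ≤ 2α = 57.62°  →  valid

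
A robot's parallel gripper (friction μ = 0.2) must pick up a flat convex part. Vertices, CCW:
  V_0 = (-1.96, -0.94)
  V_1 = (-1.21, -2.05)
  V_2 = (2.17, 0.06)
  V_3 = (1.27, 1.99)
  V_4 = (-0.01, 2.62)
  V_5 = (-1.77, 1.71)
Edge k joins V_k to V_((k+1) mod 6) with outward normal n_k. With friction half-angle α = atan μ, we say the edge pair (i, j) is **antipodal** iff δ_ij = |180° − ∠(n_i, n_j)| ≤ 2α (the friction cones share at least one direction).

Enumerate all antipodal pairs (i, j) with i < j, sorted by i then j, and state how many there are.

count = 2; pairs: (0,2), (1,4)

α = atan 0.2 = 11.31°;  2α = 22.62°
n_0 = (-0.8286, -0.5599)
n_1 = (+0.5295, -0.8483)
n_2 = (+0.9063, +0.4226)
n_3 = (+0.4416, +0.8972)
n_4 = (-0.4593, +0.8883)
n_5 = (-0.9974, +0.0715)
  (0,1): δ = 92.07°  ·
  (0,2): δ = 9.05°  ✓
  (0,3): δ = 29.75°  ·
  (0,4): δ = 83.30°  ·
  (0,5): δ = 141.85°  ·
  (1,2): δ = 96.97°  ·
  (1,3): δ = 58.18°  ·
  (1,4): δ = 4.63°  ✓
  (1,5): δ = 53.92°  ·
  (2,3): δ = 141.21°  ·
  (2,4): δ = 87.66°  ·
  (2,5): δ = 29.10°  ·
  (3,4): δ = 126.45°  ·
  (3,5): δ = 67.90°  ·
  (4,5): δ = 121.44°  ·
antipodal pairs: 2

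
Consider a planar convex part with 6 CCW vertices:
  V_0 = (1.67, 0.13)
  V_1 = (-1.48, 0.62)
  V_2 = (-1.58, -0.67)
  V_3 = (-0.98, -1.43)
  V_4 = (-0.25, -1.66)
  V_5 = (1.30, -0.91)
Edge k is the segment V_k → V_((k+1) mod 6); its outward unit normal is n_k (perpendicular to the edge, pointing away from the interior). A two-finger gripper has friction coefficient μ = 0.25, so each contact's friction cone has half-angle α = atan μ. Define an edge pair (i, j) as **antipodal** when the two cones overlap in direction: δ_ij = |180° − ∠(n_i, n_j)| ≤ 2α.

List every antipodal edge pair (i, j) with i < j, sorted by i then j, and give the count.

α = atan 0.25 = 14.04°;  2α = 28.07°
n_0 = (+0.1537, +0.9881)
n_1 = (-0.9970, +0.0773)
n_2 = (-0.7849, -0.6196)
n_3 = (-0.3005, -0.9538)
n_4 = (+0.4356, -0.9002)
n_5 = (+0.9422, -0.3352)
  (0,1): δ = 85.59°  ·
  (0,2): δ = 42.87°  ·
  (0,3): δ = 8.65°  ✓
  (0,4): δ = 34.66°  ·
  (0,5): δ = 79.26°  ·
  (1,2): δ = 137.28°  ·
  (1,3): δ = 103.06°  ·
  (1,4): δ = 59.75°  ·
  (1,5): δ = 15.15°  ✓
  (2,3): δ = 145.78°  ·
  (2,4): δ = 102.47°  ·
  (2,5): δ = 57.87°  ·
  (3,4): δ = 136.69°  ·
  (3,5): δ = 92.10°  ·
  (4,5): δ = 135.40°  ·
antipodal pairs: 2

count = 2; pairs: (0,3), (1,5)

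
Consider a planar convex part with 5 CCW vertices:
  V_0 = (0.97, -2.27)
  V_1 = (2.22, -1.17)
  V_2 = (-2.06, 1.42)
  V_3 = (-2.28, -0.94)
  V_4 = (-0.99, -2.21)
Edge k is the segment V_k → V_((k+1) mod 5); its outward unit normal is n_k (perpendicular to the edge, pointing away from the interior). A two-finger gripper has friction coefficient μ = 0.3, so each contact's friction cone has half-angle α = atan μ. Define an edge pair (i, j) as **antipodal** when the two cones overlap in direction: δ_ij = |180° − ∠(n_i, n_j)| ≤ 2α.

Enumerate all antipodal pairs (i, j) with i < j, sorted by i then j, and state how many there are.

α = atan 0.3 = 16.70°;  2α = 33.40°
n_0 = (+0.6606, -0.7507)
n_1 = (+0.5177, +0.8555)
n_2 = (-0.9957, +0.0928)
n_3 = (-0.7016, -0.7126)
n_4 = (-0.0306, -0.9995)
  (0,1): δ = 72.53°  ·
  (0,2): δ = 43.33°  ·
  (0,3): δ = 94.10°  ·
  (0,4): δ = 136.90°  ·
  (1,2): δ = 64.15°  ·
  (1,3): δ = 13.37°  ✓
  (1,4): δ = 29.43°  ✓
  (2,3): δ = 129.23°  ·
  (2,4): δ = 86.43°  ·
  (3,4): δ = 137.20°  ·
antipodal pairs: 2

count = 2; pairs: (1,3), (1,4)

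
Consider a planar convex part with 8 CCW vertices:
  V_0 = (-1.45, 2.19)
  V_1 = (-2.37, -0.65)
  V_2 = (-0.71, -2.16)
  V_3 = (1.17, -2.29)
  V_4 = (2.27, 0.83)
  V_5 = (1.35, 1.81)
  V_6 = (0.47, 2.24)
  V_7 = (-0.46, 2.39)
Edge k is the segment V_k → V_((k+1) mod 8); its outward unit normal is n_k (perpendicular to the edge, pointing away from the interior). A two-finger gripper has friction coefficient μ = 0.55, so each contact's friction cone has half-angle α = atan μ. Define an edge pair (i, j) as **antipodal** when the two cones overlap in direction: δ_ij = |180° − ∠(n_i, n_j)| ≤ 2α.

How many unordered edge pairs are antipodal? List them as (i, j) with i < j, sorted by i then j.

α = atan 0.55 = 28.81°;  2α = 57.62°
n_0 = (-0.9513, +0.3082)
n_1 = (-0.6729, -0.7397)
n_2 = (-0.0690, -0.9976)
n_3 = (+0.9431, -0.3325)
n_4 = (+0.7291, +0.6844)
n_5 = (+0.4390, +0.8985)
n_6 = (+0.1592, +0.9872)
n_7 = (-0.1980, +0.9802)
  (0,1): δ = 114.34°  ·
  (0,2): δ = 76.01°  ·
  (0,3): δ = 1.47°  ✓
  (0,4): δ = 61.14°  ·
  (0,5): δ = 81.91°  ·
  (0,6): δ = 98.79°  ·
  (0,7): δ = 119.37°  ·
  (1,2): δ = 141.66°  ·
  (1,3): δ = 67.13°  ·
  (1,4): δ = 4.52°  ✓
  (1,5): δ = 16.25°  ✓
  (1,6): δ = 33.13°  ✓
  (1,7): δ = 53.71°  ✓
  (2,3): δ = 105.47°  ·
  (2,4): δ = 42.85°  ✓
  (2,5): δ = 22.09°  ✓
  (2,6): δ = 5.21°  ✓
  (2,7): δ = 15.38°  ✓
  (3,4): δ = 117.39°  ·
  (3,5): δ = 96.62°  ·
  (3,6): δ = 79.74°  ·
  (3,7): δ = 59.16°  ·
  (4,5): δ = 159.23°  ·
  (4,6): δ = 142.35°  ·
  (4,7): δ = 121.77°  ·
  (5,6): δ = 163.12°  ·
  (5,7): δ = 142.54°  ·
  (6,7): δ = 159.42°  ·
antipodal pairs: 9

count = 9; pairs: (0,3), (1,4), (1,5), (1,6), (1,7), (2,4), (2,5), (2,6), (2,7)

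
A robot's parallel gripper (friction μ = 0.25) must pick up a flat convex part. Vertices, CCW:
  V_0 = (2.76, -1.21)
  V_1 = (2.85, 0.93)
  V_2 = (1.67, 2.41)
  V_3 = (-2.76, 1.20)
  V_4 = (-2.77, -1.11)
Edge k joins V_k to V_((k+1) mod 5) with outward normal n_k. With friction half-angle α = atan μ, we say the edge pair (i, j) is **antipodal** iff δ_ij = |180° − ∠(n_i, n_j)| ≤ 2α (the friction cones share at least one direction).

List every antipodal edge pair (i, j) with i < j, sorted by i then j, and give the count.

count = 2; pairs: (0,3), (2,4)

α = atan 0.25 = 14.04°;  2α = 28.07°
n_0 = (+0.9991, -0.0420)
n_1 = (+0.7819, +0.6234)
n_2 = (-0.2635, +0.9647)
n_3 = (-1.0000, +0.0043)
n_4 = (-0.0181, -0.9998)
  (0,1): δ = 139.03°  ·
  (0,2): δ = 72.31°  ·
  (0,3): δ = 2.16°  ✓
  (0,4): δ = 91.37°  ·
  (1,2): δ = 113.29°  ·
  (1,3): δ = 38.81°  ·
  (1,4): δ = 50.40°  ·
  (2,3): δ = 105.53°  ·
  (2,4): δ = 16.31°  ✓
  (3,4): δ = 90.79°  ·
antipodal pairs: 2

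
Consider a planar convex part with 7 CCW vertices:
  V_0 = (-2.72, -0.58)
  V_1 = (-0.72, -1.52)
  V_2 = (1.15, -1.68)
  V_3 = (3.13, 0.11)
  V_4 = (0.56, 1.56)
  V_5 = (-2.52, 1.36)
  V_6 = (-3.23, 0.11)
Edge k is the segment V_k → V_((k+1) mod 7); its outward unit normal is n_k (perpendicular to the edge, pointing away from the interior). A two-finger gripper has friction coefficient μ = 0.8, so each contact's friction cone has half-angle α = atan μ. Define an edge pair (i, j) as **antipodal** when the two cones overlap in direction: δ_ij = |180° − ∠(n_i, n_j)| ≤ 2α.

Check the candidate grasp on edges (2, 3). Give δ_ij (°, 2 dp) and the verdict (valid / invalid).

α = atan 0.8 = 38.66°;  2α = 77.32°
edge 2: e_2 = (+1.98, +1.79);  n_2 = (+0.6706, -0.7418)
edge 3: e_3 = (-2.57, +1.45);  n_3 = (+0.4914, +0.8709)
∠(n_2, n_3) = 108.45°
δ = |180° − 108.45°| = 71.55°
71.55° ≤ 2α = 77.32°  →  valid

δ = 71.55°, valid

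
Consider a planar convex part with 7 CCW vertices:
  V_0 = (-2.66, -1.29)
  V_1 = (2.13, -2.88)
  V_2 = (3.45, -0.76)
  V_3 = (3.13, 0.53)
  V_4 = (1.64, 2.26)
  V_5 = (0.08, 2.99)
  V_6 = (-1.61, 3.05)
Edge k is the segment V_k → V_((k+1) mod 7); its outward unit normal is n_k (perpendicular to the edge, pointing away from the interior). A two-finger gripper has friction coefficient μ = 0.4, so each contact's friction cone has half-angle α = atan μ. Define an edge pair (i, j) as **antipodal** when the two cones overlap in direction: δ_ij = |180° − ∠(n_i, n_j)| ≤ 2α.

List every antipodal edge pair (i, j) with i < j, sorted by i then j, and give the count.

count = 5; pairs: (0,3), (0,4), (0,5), (1,6), (2,6)

α = atan 0.4 = 21.80°;  2α = 43.60°
n_0 = (-0.3150, -0.9491)
n_1 = (+0.8489, -0.5286)
n_2 = (+0.9706, +0.2408)
n_3 = (+0.7577, +0.6526)
n_4 = (+0.4238, +0.9057)
n_5 = (+0.0355, +0.9994)
n_6 = (-0.9720, +0.2352)
  (0,1): δ = 103.54°  ·
  (0,2): δ = 57.71°  ·
  (0,3): δ = 30.90°  ✓
  (0,4): δ = 6.71°  ✓
  (0,5): δ = 16.33°  ✓
  (0,6): δ = 94.76°  ·
  (1,2): δ = 134.16°  ·
  (1,3): δ = 107.35°  ·
  (1,4): δ = 83.17°  ·
  (1,5): δ = 60.13°  ·
  (1,6): δ = 18.31°  ✓
  (2,3): δ = 153.19°  ·
  (2,4): δ = 129.01°  ·
  (2,5): δ = 105.97°  ·
  (2,6): δ = 27.53°  ✓
  (3,4): δ = 155.81°  ·
  (3,5): δ = 132.77°  ·
  (3,6): δ = 54.34°  ·
  (4,5): δ = 156.96°  ·
  (4,6): δ = 78.52°  ·
  (5,6): δ = 101.57°  ·
antipodal pairs: 5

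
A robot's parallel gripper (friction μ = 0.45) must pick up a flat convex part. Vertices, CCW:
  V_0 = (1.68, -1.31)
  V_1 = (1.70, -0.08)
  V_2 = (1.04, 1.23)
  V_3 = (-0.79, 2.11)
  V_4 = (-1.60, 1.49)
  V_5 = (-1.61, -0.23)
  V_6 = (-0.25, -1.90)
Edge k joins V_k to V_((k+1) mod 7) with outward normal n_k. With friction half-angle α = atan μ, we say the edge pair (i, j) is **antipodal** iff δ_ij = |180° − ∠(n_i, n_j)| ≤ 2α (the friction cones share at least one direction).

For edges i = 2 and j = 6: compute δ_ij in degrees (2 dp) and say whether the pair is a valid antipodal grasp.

α = atan 0.45 = 24.23°;  2α = 48.46°
edge 2: e_2 = (-1.83, +0.88);  n_2 = (+0.4334, +0.9012)
edge 6: e_6 = (+1.93, +0.59);  n_6 = (+0.2923, -0.9563)
∠(n_2, n_6) = 137.32°
δ = |180° − 137.32°| = 42.68°
42.68° ≤ 2α = 48.46°  →  valid

δ = 42.68°, valid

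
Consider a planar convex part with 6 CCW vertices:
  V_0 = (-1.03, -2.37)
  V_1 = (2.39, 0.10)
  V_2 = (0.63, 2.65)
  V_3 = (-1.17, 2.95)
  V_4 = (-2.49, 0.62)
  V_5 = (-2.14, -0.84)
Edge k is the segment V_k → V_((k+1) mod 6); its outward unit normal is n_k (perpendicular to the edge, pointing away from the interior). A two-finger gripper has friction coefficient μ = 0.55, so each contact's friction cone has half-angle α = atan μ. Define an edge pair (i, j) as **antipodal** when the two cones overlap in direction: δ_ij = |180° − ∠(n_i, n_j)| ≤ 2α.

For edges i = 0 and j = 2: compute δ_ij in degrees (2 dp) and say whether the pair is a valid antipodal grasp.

α = atan 0.55 = 28.81°;  2α = 57.62°
edge 0: e_0 = (+3.42, +2.47);  n_0 = (+0.5855, -0.8107)
edge 2: e_2 = (-1.80, +0.30);  n_2 = (+0.1644, +0.9864)
∠(n_0, n_2) = 134.70°
δ = |180° − 134.70°| = 45.30°
45.30° ≤ 2α = 57.62°  →  valid

δ = 45.30°, valid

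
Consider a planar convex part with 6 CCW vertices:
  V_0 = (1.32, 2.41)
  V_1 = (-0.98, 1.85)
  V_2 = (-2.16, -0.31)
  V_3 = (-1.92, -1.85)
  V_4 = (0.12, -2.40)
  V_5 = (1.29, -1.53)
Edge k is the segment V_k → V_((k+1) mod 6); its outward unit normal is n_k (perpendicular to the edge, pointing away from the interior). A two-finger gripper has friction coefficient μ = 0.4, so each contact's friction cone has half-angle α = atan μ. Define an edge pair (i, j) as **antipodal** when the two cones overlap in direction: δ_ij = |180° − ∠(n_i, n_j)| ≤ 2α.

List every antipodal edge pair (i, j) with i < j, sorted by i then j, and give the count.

α = atan 0.4 = 21.80°;  2α = 43.60°
n_0 = (-0.2366, +0.9716)
n_1 = (-0.8776, +0.4794)
n_2 = (-0.9881, -0.1540)
n_3 = (-0.2603, -0.9655)
n_4 = (+0.5967, -0.8025)
n_5 = (+1.0000, -0.0076)
  (0,1): δ = 132.33°  ·
  (0,2): δ = 94.83°  ·
  (0,3): δ = 28.77°  ✓
  (0,4): δ = 22.95°  ✓
  (0,5): δ = 75.88°  ·
  (1,2): δ = 142.49°  ·
  (1,3): δ = 76.44°  ·
  (1,4): δ = 24.72°  ✓
  (1,5): δ = 28.21°  ✓
  (2,3): δ = 113.95°  ·
  (2,4): δ = 62.22°  ·
  (2,5): δ = 9.29°  ✓
  (3,4): δ = 128.28°  ·
  (3,5): δ = 75.35°  ·
  (4,5): δ = 127.07°  ·
antipodal pairs: 5

count = 5; pairs: (0,3), (0,4), (1,4), (1,5), (2,5)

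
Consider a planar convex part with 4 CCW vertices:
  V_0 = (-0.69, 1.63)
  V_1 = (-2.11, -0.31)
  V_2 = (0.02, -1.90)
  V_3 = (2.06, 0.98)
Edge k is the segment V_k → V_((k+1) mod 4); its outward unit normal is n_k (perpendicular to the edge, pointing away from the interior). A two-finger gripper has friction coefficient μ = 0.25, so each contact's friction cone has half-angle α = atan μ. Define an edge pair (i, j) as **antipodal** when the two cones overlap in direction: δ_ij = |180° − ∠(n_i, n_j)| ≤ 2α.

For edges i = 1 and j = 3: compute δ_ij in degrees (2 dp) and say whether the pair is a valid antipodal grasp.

δ = 23.44°, valid

α = atan 0.25 = 14.04°;  2α = 28.07°
edge 1: e_1 = (+2.13, -1.59);  n_1 = (-0.5982, -0.8014)
edge 3: e_3 = (-2.75, +0.65);  n_3 = (+0.2300, +0.9732)
∠(n_1, n_3) = 156.56°
δ = |180° − 156.56°| = 23.44°
23.44° ≤ 2α = 28.07°  →  valid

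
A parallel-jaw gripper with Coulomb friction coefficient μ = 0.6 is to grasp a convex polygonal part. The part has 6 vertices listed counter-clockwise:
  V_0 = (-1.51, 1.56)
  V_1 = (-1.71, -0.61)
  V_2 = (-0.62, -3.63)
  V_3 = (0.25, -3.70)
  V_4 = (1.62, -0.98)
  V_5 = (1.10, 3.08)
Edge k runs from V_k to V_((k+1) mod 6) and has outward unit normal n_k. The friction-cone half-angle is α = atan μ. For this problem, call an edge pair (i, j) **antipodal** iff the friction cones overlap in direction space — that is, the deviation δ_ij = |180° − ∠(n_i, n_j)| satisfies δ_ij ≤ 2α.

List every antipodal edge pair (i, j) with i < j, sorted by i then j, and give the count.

α = atan 0.6 = 30.96°;  2α = 61.93°
n_0 = (-0.9958, +0.0918)
n_1 = (-0.9406, -0.3395)
n_2 = (-0.0802, -0.9968)
n_3 = (+0.8931, -0.4498)
n_4 = (+0.9919, +0.1270)
n_5 = (-0.5033, +0.8641)
  (0,1): δ = 154.89°  ·
  (0,2): δ = 89.33°  ·
  (0,3): δ = 21.47°  ✓
  (0,4): δ = 12.56°  ✓
  (0,5): δ = 125.48°  ·
  (1,2): δ = 114.45°  ·
  (1,3): δ = 46.58°  ✓
  (1,4): δ = 12.55°  ✓
  (1,5): δ = 100.37°  ·
  (2,3): δ = 112.13°  ·
  (2,4): δ = 78.10°  ·
  (2,5): δ = 34.82°  ✓
  (3,4): δ = 145.97°  ·
  (3,5): δ = 33.05°  ✓
  (4,5): δ = 67.08°  ·
antipodal pairs: 6

count = 6; pairs: (0,3), (0,4), (1,3), (1,4), (2,5), (3,5)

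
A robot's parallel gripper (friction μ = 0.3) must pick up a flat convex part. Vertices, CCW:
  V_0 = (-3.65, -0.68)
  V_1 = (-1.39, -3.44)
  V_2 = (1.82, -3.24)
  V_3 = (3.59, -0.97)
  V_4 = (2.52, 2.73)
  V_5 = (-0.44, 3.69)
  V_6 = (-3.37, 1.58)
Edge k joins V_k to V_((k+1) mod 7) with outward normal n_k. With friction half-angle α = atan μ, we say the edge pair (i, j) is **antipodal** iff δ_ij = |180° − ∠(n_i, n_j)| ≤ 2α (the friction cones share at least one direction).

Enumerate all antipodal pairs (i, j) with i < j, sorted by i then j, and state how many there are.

count = 7; pairs: (0,3), (0,4), (1,4), (1,5), (2,5), (2,6), (3,6)

α = atan 0.3 = 16.70°;  2α = 33.40°
n_0 = (-0.7737, -0.6335)
n_1 = (+0.0622, -0.9981)
n_2 = (+0.7886, -0.6149)
n_3 = (+0.9606, +0.2778)
n_4 = (+0.3085, +0.9512)
n_5 = (-0.5844, +0.8115)
n_6 = (-0.9924, +0.1230)
  (0,1): δ = 125.75°  ·
  (0,2): δ = 77.26°  ·
  (0,3): δ = 23.18°  ✓
  (0,4): δ = 32.72°  ✓
  (0,5): δ = 86.45°  ·
  (0,6): δ = 133.63°  ·
  (1,2): δ = 131.51°  ·
  (1,3): δ = 77.44°  ·
  (1,4): δ = 21.53°  ✓
  (1,5): δ = 32.19°  ✓
  (1,6): δ = 79.37°  ·
  (2,3): δ = 125.93°  ·
  (2,4): δ = 70.02°  ·
  (2,5): δ = 16.30°  ✓
  (2,6): δ = 30.88°  ✓
  (3,4): δ = 124.10°  ·
  (3,5): δ = 70.37°  ·
  (3,6): δ = 23.19°  ✓
  (4,5): δ = 126.27°  ·
  (4,6): δ = 79.09°  ·
  (5,6): δ = 132.82°  ·
antipodal pairs: 7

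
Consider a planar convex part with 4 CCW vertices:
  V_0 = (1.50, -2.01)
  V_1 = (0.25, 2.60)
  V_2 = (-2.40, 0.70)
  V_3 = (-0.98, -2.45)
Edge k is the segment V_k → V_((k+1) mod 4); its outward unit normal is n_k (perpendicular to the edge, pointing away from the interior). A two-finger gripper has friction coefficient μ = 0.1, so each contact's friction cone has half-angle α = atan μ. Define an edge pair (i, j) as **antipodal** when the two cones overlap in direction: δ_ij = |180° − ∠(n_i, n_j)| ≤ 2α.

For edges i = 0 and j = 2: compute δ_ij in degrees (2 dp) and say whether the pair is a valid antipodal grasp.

α = atan 0.1 = 5.71°;  2α = 11.42°
edge 0: e_0 = (-1.25, +4.61);  n_0 = (+0.9651, +0.2617)
edge 2: e_2 = (+1.42, -3.15);  n_2 = (-0.9117, -0.4110)
∠(n_0, n_2) = 170.91°
δ = |180° − 170.91°| = 9.09°
9.09° ≤ 2α = 11.42°  →  valid

δ = 9.09°, valid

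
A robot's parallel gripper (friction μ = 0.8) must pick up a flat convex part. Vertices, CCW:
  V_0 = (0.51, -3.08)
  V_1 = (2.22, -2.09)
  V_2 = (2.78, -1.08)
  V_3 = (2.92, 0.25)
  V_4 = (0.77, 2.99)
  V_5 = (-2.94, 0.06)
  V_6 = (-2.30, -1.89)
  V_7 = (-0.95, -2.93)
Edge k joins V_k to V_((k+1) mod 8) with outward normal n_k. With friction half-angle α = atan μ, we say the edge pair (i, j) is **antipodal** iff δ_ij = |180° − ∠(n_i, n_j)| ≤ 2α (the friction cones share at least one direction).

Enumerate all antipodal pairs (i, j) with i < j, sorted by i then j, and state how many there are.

count = 11; pairs: (0,4), (1,4), (1,5), (2,4), (2,5), (2,6), (3,5), (3,6), (3,7), (4,6), (4,7)

α = atan 0.8 = 38.66°;  2α = 77.32°
n_0 = (+0.5010, -0.8654)
n_1 = (+0.8746, -0.4849)
n_2 = (+0.9945, -0.1047)
n_3 = (+0.7867, +0.6173)
n_4 = (-0.6198, +0.7848)
n_5 = (-0.9501, -0.3118)
n_6 = (-0.6103, -0.7922)
n_7 = (-0.1022, -0.9948)
  (0,1): δ = 149.07°  ·
  (0,2): δ = 126.08°  ·
  (0,3): δ = 81.95°  ·
  (0,4): δ = 8.23°  ✓
  (0,5): δ = 78.10°  ·
  (0,6): δ = 112.32°  ·
  (0,7): δ = 144.07°  ·
  (1,2): δ = 157.00°  ·
  (1,3): δ = 112.87°  ·
  (1,4): δ = 22.69°  ✓
  (1,5): δ = 47.18°  ✓
  (1,6): δ = 81.40°  ·
  (1,7): δ = 113.14°  ·
  (2,3): δ = 135.87°  ·
  (2,4): δ = 45.69°  ✓
  (2,5): δ = 24.18°  ✓
  (2,6): δ = 58.40°  ✓
  (2,7): δ = 90.14°  ·
  (3,4): δ = 89.82°  ·
  (3,5): δ = 19.95°  ✓
  (3,6): δ = 14.27°  ✓
  (3,7): δ = 46.01°  ✓
  (4,5): δ = 110.13°  ·
  (4,6): δ = 75.91°  ✓
  (4,7): δ = 44.17°  ✓
  (5,6): δ = 145.78°  ·
  (5,7): δ = 114.04°  ·
  (6,7): δ = 148.26°  ·
antipodal pairs: 11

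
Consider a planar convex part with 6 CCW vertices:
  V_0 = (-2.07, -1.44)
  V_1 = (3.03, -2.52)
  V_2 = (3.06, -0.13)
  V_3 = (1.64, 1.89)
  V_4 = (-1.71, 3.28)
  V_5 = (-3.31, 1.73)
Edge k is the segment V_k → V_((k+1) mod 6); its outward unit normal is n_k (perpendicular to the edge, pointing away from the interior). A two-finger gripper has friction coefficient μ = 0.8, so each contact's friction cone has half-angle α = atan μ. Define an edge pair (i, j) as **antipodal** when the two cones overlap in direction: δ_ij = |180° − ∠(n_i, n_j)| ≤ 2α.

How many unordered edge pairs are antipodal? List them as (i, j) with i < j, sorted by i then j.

α = atan 0.8 = 38.66°;  2α = 77.32°
n_0 = (-0.2072, -0.9783)
n_1 = (+0.9999, -0.0126)
n_2 = (+0.8181, +0.5751)
n_3 = (+0.3832, +0.9236)
n_4 = (-0.6958, +0.7182)
n_5 = (-0.9313, -0.3643)
  (0,1): δ = 78.76°  ·
  (0,2): δ = 42.94°  ✓
  (0,3): δ = 10.58°  ✓
  (0,4): δ = 56.05°  ✓
  (0,5): δ = 123.32°  ·
  (1,2): δ = 144.17°  ·
  (1,3): δ = 111.82°  ·
  (1,4): δ = 45.19°  ✓
  (1,5): δ = 22.08°  ✓
  (2,3): δ = 147.64°  ·
  (2,4): δ = 81.02°  ·
  (2,5): δ = 13.74°  ✓
  (3,4): δ = 113.37°  ·
  (3,5): δ = 46.10°  ✓
  (4,5): δ = 112.73°  ·
antipodal pairs: 7

count = 7; pairs: (0,2), (0,3), (0,4), (1,4), (1,5), (2,5), (3,5)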